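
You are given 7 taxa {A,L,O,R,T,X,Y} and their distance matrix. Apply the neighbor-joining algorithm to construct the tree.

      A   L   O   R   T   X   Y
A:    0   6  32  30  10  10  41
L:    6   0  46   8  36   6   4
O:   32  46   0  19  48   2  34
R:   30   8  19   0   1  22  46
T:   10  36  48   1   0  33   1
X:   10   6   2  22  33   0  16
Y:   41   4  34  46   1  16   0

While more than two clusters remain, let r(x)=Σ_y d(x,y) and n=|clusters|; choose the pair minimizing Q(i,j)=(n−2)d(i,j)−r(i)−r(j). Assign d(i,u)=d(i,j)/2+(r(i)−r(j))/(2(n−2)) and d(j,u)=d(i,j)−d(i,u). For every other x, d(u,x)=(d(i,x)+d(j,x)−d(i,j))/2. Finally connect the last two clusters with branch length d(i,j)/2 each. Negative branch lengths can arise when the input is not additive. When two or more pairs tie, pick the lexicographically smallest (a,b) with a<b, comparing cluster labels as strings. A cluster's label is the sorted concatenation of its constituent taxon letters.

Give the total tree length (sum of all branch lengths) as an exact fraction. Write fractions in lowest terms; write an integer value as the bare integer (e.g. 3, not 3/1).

813/16

step 1: merge (T,Y) at d=1, Q=-266; branch lengths T→-4/5, Y→9/5; new cluster TY
  updated: d(A,TY)=25, d(L,TY)=39/2, d(O,TY)=81/2, d(R,TY)=23, d(TY,X)=24
step 2: merge (O,X) at d=2, Q=-391/2; branch lengths O→167/16, X→-135/16; new cluster OX
  updated: d(A,OX)=20, d(L,OX)=25, d(OX,R)=39/2, d(OX,TY)=125/4
step 3: merge (A,L) at d=6, Q=-243/2; branch lengths A→27/4, L→-3/4; new cluster AL
  updated: d(AL,OX)=39/2, d(AL,R)=16, d(AL,TY)=77/4
step 4: merge (AL,TY) at d=77/4, Q=-359/4; branch lengths AL→79/16, TY→229/16; new cluster ALTY
  updated: d(ALTY,OX)=63/4, d(ALTY,R)=79/8
step 5: merge (ALTY,OX) at d=63/4, Q=-361/8; branch lengths ALTY→49/16, OX→203/16; new cluster ALOTXY
  updated: d(ALOTXY,R)=109/16
step 6: merge (ALOTXY,R) at d=109/16; branch lengths ALOTXY→109/32, R→109/32; new cluster ALORTXY
final tree: ((((A:27/4,L:-3/4):79/16,(T:-4/5,Y:9/5):229/16):49/16,(O:167/16,X:-135/16):203/16):109/32,R:109/32)
total length: 813/16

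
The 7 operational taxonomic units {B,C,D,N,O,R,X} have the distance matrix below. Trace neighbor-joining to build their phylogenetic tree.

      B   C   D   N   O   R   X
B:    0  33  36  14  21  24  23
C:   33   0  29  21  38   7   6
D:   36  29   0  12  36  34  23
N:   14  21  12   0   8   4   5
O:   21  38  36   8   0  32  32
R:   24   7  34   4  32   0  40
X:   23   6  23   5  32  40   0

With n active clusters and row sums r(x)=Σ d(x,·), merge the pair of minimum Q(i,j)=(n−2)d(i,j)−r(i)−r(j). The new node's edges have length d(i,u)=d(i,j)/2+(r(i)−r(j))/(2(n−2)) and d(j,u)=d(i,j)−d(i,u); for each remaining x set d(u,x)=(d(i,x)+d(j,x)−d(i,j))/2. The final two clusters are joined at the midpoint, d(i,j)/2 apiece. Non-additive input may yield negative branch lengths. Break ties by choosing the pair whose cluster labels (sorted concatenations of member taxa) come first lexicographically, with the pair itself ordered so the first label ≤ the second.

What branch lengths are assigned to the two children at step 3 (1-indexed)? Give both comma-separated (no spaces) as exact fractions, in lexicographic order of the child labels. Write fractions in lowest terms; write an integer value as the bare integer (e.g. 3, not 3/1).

143/24,-131/24

step 1: merge (C,R) at d=7, Q=-240; branch lengths C→14/5, R→21/5; new cluster CR
  updated: d(B,CR)=25, d(CR,D)=28, d(CR,N)=9, d(CR,O)=63/2, d(CR,X)=39/2
step 2: merge (B,O) at d=21, Q=-327/2; branch lengths B→149/16, O→187/16; new cluster BO
  updated: d(BO,CR)=71/4, d(BO,D)=51/2, d(BO,N)=1/2, d(BO,X)=17
step 3: merge (BO,N) at d=1/2, Q=-343/4; branch lengths BO→143/24, N→-131/24; new cluster BNO
  updated: d(BNO,CR)=105/8, d(BNO,D)=37/2, d(BNO,X)=43/4
step 4: merge (BNO,CR) at d=105/8, Q=-307/4; branch lengths BNO→2, CR→89/8; new cluster BCNOR
  updated: d(BCNOR,D)=267/16, d(BCNOR,X)=137/16
step 5: merge (BCNOR,D) at d=267/16, Q=-193/4; branch lengths BCNOR→9/8, D→249/16; new cluster BCDNOR
  updated: d(BCDNOR,X)=119/16
step 6: merge (BCDNOR,X) at d=119/16; branch lengths BCDNOR→119/32, X→119/32; new cluster BCDNORX
final tree: (((((B:149/16,O:187/16):143/24,N:-131/24):2,(C:14/5,R:21/5):89/8):9/8,D:249/16):119/32,X:119/32)
total length: 263/4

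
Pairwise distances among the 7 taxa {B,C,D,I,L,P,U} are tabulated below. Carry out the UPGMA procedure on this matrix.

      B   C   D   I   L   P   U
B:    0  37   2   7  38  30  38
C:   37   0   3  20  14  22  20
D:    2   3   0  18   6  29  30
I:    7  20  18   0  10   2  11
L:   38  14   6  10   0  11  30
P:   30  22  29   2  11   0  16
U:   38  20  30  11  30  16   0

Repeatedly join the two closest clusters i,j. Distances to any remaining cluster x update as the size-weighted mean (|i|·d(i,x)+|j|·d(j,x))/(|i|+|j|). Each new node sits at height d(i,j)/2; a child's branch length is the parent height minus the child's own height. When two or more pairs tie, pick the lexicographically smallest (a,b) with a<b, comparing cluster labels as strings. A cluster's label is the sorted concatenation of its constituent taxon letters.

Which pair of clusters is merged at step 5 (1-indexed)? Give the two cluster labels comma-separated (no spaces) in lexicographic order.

step 1: merge (B,D) at d=2; branch lengths B→1, D→1; new cluster BD
  updated: d(BD,C)=20, d(BD,I)=25/2, d(BD,L)=22, d(BD,P)=59/2, d(BD,U)=34
step 2: merge (I,P) at d=2; branch lengths I→1, P→1; new cluster IP
  updated: d(BD,IP)=21, d(C,IP)=21, d(IP,L)=21/2, d(IP,U)=27/2
step 3: merge (IP,L) at d=21/2; branch lengths IP→17/4, L→21/4; new cluster ILP
  updated: d(BD,ILP)=64/3, d(C,ILP)=56/3, d(ILP,U)=19
step 4: merge (C,ILP) at d=56/3; branch lengths C→28/3, ILP→49/12; new cluster CILP
  updated: d(BD,CILP)=21, d(CILP,U)=77/4
step 5: merge (CILP,U) at d=77/4; branch lengths CILP→7/24, U→77/8; new cluster CILPU
  updated: d(BD,CILPU)=118/5
step 6: merge (BD,CILPU) at d=118/5; branch lengths BD→54/5, CILPU→87/40; new cluster BCDILPU
final tree: ((B:1,D:1):54/5,((C:28/3,((I:1,P:1):17/4,L:21/4):49/12):7/24,U:77/8):87/40)
total length: 5977/120

CILP,U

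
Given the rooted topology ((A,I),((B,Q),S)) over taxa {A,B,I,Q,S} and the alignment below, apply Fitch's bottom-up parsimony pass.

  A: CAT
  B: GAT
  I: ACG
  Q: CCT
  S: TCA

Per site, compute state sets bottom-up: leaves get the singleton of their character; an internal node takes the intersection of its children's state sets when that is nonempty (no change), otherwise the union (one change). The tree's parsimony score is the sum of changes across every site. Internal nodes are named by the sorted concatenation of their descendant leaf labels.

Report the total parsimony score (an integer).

[col 0] AI: children A:{C}, I:{A} ∪→ {A,C}; cost 1
[col 0] BQ: children B:{G}, Q:{C} ∪→ {C,G}; cost 1
[col 0] BQS: children BQ:{C,G}, S:{T} ∪→ {C,G,T}; cost 1
[col 0] ABIQS: children AI:{A,C}, BQS:{C,G,T} ∩→ {C}; cost 0
[col 1] AI: children A:{A}, I:{C} ∪→ {A,C}; cost 1
[col 1] BQ: children B:{A}, Q:{C} ∪→ {A,C}; cost 1
[col 1] BQS: children BQ:{A,C}, S:{C} ∩→ {C}; cost 0
[col 1] ABIQS: children AI:{A,C}, BQS:{C} ∩→ {C}; cost 0
[col 2] AI: children A:{T}, I:{G} ∪→ {G,T}; cost 1
[col 2] BQ: children B:{T}, Q:{T} ∩→ {T}; cost 0
[col 2] BQS: children BQ:{T}, S:{A} ∪→ {A,T}; cost 1
[col 2] ABIQS: children AI:{G,T}, BQS:{A,T} ∩→ {T}; cost 0
per-site changes: [3, 2, 2]; total = 7

7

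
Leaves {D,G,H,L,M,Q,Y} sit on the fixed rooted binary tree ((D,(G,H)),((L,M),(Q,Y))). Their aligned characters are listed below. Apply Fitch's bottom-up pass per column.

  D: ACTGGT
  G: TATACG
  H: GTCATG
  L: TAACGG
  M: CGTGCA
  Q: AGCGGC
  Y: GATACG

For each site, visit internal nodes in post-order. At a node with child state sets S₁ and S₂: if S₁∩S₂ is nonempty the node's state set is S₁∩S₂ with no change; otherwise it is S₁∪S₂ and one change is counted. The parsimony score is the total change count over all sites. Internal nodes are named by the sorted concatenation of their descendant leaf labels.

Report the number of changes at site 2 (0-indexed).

site 0, node GH: G={T} ∪ H={G} → {G,T} (+1)
site 0, node DGH: D={A} ∪ GH={G,T} → {A,G,T} (+1)
site 0, node LM: L={T} ∪ M={C} → {C,T} (+1)
site 0, node QY: Q={A} ∪ Y={G} → {A,G} (+1)
site 0, node LMQY: LM={C,T} ∪ QY={A,G} → {A,C,G,T} (+1)
site 0, node DGHLMQY: DGH={A,G,T} ∩ LMQY={A,C,G,T} → {A,G,T} (+0)
site 1, node GH: G={A} ∪ H={T} → {A,T} (+1)
site 1, node DGH: D={C} ∪ GH={A,T} → {A,C,T} (+1)
site 1, node LM: L={A} ∪ M={G} → {A,G} (+1)
site 1, node QY: Q={G} ∪ Y={A} → {A,G} (+1)
site 1, node LMQY: LM={A,G} ∩ QY={A,G} → {A,G} (+0)
site 1, node DGHLMQY: DGH={A,C,T} ∩ LMQY={A,G} → {A} (+0)
site 2, node GH: G={T} ∪ H={C} → {C,T} (+1)
site 2, node DGH: D={T} ∩ GH={C,T} → {T} (+0)
site 2, node LM: L={A} ∪ M={T} → {A,T} (+1)
site 2, node QY: Q={C} ∪ Y={T} → {C,T} (+1)
site 2, node LMQY: LM={A,T} ∩ QY={C,T} → {T} (+0)
site 2, node DGHLMQY: DGH={T} ∩ LMQY={T} → {T} (+0)
site 3, node GH: G={A} ∩ H={A} → {A} (+0)
site 3, node DGH: D={G} ∪ GH={A} → {A,G} (+1)
site 3, node LM: L={C} ∪ M={G} → {C,G} (+1)
site 3, node QY: Q={G} ∪ Y={A} → {A,G} (+1)
site 3, node LMQY: LM={C,G} ∩ QY={A,G} → {G} (+0)
site 3, node DGHLMQY: DGH={A,G} ∩ LMQY={G} → {G} (+0)
site 4, node GH: G={C} ∪ H={T} → {C,T} (+1)
site 4, node DGH: D={G} ∪ GH={C,T} → {C,G,T} (+1)
site 4, node LM: L={G} ∪ M={C} → {C,G} (+1)
site 4, node QY: Q={G} ∪ Y={C} → {C,G} (+1)
site 4, node LMQY: LM={C,G} ∩ QY={C,G} → {C,G} (+0)
site 4, node DGHLMQY: DGH={C,G,T} ∩ LMQY={C,G} → {C,G} (+0)
site 5, node GH: G={G} ∩ H={G} → {G} (+0)
site 5, node DGH: D={T} ∪ GH={G} → {G,T} (+1)
site 5, node LM: L={G} ∪ M={A} → {A,G} (+1)
site 5, node QY: Q={C} ∪ Y={G} → {C,G} (+1)
site 5, node LMQY: LM={A,G} ∩ QY={C,G} → {G} (+0)
site 5, node DGHLMQY: DGH={G,T} ∩ LMQY={G} → {G} (+0)
per-site changes: [5, 4, 3, 3, 4, 3]; total = 22

3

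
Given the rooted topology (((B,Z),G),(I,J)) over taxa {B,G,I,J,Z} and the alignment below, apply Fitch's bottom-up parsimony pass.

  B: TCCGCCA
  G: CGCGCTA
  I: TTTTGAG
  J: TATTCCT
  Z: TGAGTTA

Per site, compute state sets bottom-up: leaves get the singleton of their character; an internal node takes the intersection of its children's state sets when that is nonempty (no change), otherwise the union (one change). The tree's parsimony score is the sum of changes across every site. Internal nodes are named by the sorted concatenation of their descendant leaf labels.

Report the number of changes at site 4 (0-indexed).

2

[col 0] BZ: children B:{T}, Z:{T} ∩→ {T}; cost 0
[col 0] BGZ: children BZ:{T}, G:{C} ∪→ {C,T}; cost 1
[col 0] IJ: children I:{T}, J:{T} ∩→ {T}; cost 0
[col 0] BGIJZ: children BGZ:{C,T}, IJ:{T} ∩→ {T}; cost 0
[col 1] BZ: children B:{C}, Z:{G} ∪→ {C,G}; cost 1
[col 1] BGZ: children BZ:{C,G}, G:{G} ∩→ {G}; cost 0
[col 1] IJ: children I:{T}, J:{A} ∪→ {A,T}; cost 1
[col 1] BGIJZ: children BGZ:{G}, IJ:{A,T} ∪→ {A,G,T}; cost 1
[col 2] BZ: children B:{C}, Z:{A} ∪→ {A,C}; cost 1
[col 2] BGZ: children BZ:{A,C}, G:{C} ∩→ {C}; cost 0
[col 2] IJ: children I:{T}, J:{T} ∩→ {T}; cost 0
[col 2] BGIJZ: children BGZ:{C}, IJ:{T} ∪→ {C,T}; cost 1
[col 3] BZ: children B:{G}, Z:{G} ∩→ {G}; cost 0
[col 3] BGZ: children BZ:{G}, G:{G} ∩→ {G}; cost 0
[col 3] IJ: children I:{T}, J:{T} ∩→ {T}; cost 0
[col 3] BGIJZ: children BGZ:{G}, IJ:{T} ∪→ {G,T}; cost 1
[col 4] BZ: children B:{C}, Z:{T} ∪→ {C,T}; cost 1
[col 4] BGZ: children BZ:{C,T}, G:{C} ∩→ {C}; cost 0
[col 4] IJ: children I:{G}, J:{C} ∪→ {C,G}; cost 1
[col 4] BGIJZ: children BGZ:{C}, IJ:{C,G} ∩→ {C}; cost 0
[col 5] BZ: children B:{C}, Z:{T} ∪→ {C,T}; cost 1
[col 5] BGZ: children BZ:{C,T}, G:{T} ∩→ {T}; cost 0
[col 5] IJ: children I:{A}, J:{C} ∪→ {A,C}; cost 1
[col 5] BGIJZ: children BGZ:{T}, IJ:{A,C} ∪→ {A,C,T}; cost 1
[col 6] BZ: children B:{A}, Z:{A} ∩→ {A}; cost 0
[col 6] BGZ: children BZ:{A}, G:{A} ∩→ {A}; cost 0
[col 6] IJ: children I:{G}, J:{T} ∪→ {G,T}; cost 1
[col 6] BGIJZ: children BGZ:{A}, IJ:{G,T} ∪→ {A,G,T}; cost 1
per-site changes: [1, 3, 2, 1, 2, 3, 2]; total = 14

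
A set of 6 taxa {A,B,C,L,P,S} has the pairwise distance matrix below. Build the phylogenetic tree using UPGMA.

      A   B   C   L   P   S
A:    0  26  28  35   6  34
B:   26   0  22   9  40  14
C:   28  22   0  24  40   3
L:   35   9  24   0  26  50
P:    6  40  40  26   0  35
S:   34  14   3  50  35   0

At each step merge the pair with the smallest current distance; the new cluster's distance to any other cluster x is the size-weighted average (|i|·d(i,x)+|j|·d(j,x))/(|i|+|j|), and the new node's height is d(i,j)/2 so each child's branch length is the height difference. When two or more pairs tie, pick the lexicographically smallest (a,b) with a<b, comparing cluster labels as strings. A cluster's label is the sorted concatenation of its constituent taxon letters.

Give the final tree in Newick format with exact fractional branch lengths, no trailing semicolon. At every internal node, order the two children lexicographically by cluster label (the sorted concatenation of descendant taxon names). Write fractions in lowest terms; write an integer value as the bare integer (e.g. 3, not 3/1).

((A:3,P:3):27/2,((B:9/2,L:9/2):37/4,(C:3/2,S:3/2):49/4):11/4)

iteration 1: select C,S (d=3); attach at lengths (3/2, 3/2); label the merged cluster CS
  updated: d(A,CS)=31, d(B,CS)=18, d(CS,L)=37, d(CS,P)=75/2
iteration 2: select A,P (d=6); attach at lengths (3, 3); label the merged cluster AP
  updated: d(AP,B)=33, d(AP,CS)=137/4, d(AP,L)=61/2
iteration 3: select B,L (d=9); attach at lengths (9/2, 9/2); label the merged cluster BL
  updated: d(AP,BL)=127/4, d(BL,CS)=55/2
iteration 4: select BL,CS (d=55/2); attach at lengths (37/4, 49/4); label the merged cluster BCLS
  updated: d(AP,BCLS)=33
iteration 5: select AP,BCLS (d=33); attach at lengths (27/2, 11/4); label the merged cluster ABCLPS
final tree: ((A:3,P:3):27/2,((B:9/2,L:9/2):37/4,(C:3/2,S:3/2):49/4):11/4)
total length: 223/4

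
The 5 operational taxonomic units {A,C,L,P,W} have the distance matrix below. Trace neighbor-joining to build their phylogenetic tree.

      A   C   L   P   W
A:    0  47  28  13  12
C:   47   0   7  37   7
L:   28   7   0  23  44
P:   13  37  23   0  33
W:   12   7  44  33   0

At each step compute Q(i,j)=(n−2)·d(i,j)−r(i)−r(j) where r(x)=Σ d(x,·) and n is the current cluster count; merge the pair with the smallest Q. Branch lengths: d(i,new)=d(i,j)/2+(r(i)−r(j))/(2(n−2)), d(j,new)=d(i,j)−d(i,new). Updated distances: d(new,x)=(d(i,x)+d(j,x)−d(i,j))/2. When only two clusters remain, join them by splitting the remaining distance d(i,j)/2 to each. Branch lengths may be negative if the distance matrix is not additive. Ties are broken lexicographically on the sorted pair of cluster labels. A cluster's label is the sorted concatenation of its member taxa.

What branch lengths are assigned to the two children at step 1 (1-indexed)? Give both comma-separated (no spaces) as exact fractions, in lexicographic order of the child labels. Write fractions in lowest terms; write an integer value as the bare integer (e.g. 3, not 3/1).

iteration 1: select C,L (d=7, Q=-179); attach at lengths (17/6, 25/6); label the merged cluster CL
  updated: d(A,CL)=34, d(CL,P)=53/2, d(CL,W)=22
iteration 2: select A,P (d=13, Q=-211/2); attach at lengths (25/8, 79/8); label the merged cluster AP
  updated: d(AP,CL)=95/4, d(AP,W)=16
iteration 3: select AP,CL (d=95/4, Q=-247/4); attach at lengths (71/8, 119/8); label the merged cluster ACLP
  updated: d(ACLP,W)=57/8
iteration 4: select ACLP,W (d=57/8); attach at lengths (57/16, 57/16); label the merged cluster ACLPW
final tree: (((A:25/8,P:79/8):71/8,(C:17/6,L:25/6):119/8):57/16,W:57/16)
total length: 407/8

17/6,25/6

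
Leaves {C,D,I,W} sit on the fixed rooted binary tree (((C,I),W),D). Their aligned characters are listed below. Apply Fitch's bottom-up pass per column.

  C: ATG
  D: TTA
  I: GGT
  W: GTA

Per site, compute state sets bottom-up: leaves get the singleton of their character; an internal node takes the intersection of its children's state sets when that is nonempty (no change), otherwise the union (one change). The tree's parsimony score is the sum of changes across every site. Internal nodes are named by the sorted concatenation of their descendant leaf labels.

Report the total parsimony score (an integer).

5

CI@0: {A} ∪ {G} = {A,G} (union, +1)
CIW@0: {A,G} ∩ {G} = {G} (intersection, +0)
CDIW@0: {G} ∪ {T} = {G,T} (union, +1)
CI@1: {T} ∪ {G} = {G,T} (union, +1)
CIW@1: {G,T} ∩ {T} = {T} (intersection, +0)
CDIW@1: {T} ∩ {T} = {T} (intersection, +0)
CI@2: {G} ∪ {T} = {G,T} (union, +1)
CIW@2: {G,T} ∪ {A} = {A,G,T} (union, +1)
CDIW@2: {A,G,T} ∩ {A} = {A} (intersection, +0)
per-site changes: [2, 1, 2]; total = 5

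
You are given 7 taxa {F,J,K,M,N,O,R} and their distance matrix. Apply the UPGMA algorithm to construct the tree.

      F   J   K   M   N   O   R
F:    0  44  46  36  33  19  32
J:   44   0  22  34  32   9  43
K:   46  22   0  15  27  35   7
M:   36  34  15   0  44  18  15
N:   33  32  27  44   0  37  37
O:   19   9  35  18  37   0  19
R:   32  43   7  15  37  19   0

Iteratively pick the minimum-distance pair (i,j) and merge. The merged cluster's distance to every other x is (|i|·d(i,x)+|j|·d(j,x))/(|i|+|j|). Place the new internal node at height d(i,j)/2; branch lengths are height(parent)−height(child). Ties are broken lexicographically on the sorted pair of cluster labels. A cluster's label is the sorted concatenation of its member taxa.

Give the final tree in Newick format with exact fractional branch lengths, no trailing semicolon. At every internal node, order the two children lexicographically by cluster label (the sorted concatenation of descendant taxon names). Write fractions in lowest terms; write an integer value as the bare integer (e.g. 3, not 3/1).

iteration 1: select K,R (d=7); attach at lengths (7/2, 7/2); label the merged cluster KR
  updated: d(F,KR)=39, d(J,KR)=65/2, d(KR,M)=15, d(KR,N)=32, d(KR,O)=27
iteration 2: select J,O (d=9); attach at lengths (9/2, 9/2); label the merged cluster JO
  updated: d(F,JO)=63/2, d(JO,KR)=119/4, d(JO,M)=26, d(JO,N)=69/2
iteration 3: select KR,M (d=15); attach at lengths (4, 15/2); label the merged cluster KMR
  updated: d(F,KMR)=38, d(JO,KMR)=57/2, d(KMR,N)=36
iteration 4: select JO,KMR (d=57/2); attach at lengths (39/4, 27/4); label the merged cluster JKMOR
  updated: d(F,JKMOR)=177/5, d(JKMOR,N)=177/5
iteration 5: select F,N (d=33); attach at lengths (33/2, 33/2); label the merged cluster FN
  updated: d(FN,JKMOR)=177/5
iteration 6: select FN,JKMOR (d=177/5); attach at lengths (6/5, 69/20); label the merged cluster FJKMNOR
final tree: ((F:33/2,N:33/2):6/5,((J:9/2,O:9/2):39/4,((K:7/2,R:7/2):4,M:15/2):27/4):69/20)
total length: 1633/20

((F:33/2,N:33/2):6/5,((J:9/2,O:9/2):39/4,((K:7/2,R:7/2):4,M:15/2):27/4):69/20)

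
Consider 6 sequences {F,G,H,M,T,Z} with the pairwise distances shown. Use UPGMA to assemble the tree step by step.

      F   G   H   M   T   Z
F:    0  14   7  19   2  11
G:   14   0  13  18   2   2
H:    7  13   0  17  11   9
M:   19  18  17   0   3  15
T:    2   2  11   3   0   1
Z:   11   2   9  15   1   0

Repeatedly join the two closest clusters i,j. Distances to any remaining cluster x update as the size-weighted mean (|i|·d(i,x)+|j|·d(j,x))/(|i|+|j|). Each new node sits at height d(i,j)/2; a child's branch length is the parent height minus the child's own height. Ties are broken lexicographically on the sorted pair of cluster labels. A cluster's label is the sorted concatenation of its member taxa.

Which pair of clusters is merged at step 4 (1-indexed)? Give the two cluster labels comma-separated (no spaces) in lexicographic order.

1. join T+Z (d=1) ⇒ TZ; edges |T|=1/2, |Z|=1/2
  updated: d(F,TZ)=13/2, d(G,TZ)=2, d(H,TZ)=10, d(M,TZ)=9
2. join G+TZ (d=2) ⇒ GTZ; edges |G|=1, |TZ|=1/2
  updated: d(F,GTZ)=9, d(GTZ,H)=11, d(GTZ,M)=12
3. join F+H (d=7) ⇒ FH; edges |F|=7/2, |H|=7/2
  updated: d(FH,GTZ)=10, d(FH,M)=18
4. join FH+GTZ (d=10) ⇒ FGHTZ; edges |FH|=3/2, |GTZ|=4
  updated: d(FGHTZ,M)=72/5
5. join FGHTZ+M (d=72/5) ⇒ FGHMTZ; edges |FGHTZ|=11/5, |M|=36/5
final tree: (((F:7/2,H:7/2):3/2,(G:1,(T:1/2,Z:1/2):1/2):4):11/5,M:36/5)
total length: 122/5

FH,GTZ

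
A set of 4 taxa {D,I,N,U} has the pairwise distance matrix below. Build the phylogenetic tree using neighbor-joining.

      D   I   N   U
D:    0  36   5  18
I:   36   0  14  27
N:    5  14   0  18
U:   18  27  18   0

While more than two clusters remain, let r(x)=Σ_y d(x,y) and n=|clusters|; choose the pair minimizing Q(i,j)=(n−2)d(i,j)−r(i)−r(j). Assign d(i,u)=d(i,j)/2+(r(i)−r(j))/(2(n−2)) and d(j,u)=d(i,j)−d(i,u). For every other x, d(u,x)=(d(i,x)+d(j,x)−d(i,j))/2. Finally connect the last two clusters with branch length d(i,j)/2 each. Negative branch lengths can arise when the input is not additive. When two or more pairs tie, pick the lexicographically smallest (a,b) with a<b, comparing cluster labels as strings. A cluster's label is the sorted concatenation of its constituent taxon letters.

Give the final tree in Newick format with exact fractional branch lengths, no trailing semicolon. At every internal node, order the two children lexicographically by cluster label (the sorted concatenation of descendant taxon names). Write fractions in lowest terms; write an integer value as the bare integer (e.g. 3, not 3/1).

1. join D+N (d=5, Q=-86) ⇒ DN; edges |D|=8, |N|=-3
  updated: d(DN,I)=45/2, d(DN,U)=31/2
2. join DN+I (d=45/2, Q=-65) ⇒ DIN; edges |DN|=11/2, |I|=17
  updated: d(DIN,U)=10
3. join DIN+U (d=10) ⇒ DINU; edges |DIN|=5, |U|=5
final tree: (((D:8,N:-3):11/2,I:17):5,U:5)
total length: 75/2

(((D:8,N:-3):11/2,I:17):5,U:5)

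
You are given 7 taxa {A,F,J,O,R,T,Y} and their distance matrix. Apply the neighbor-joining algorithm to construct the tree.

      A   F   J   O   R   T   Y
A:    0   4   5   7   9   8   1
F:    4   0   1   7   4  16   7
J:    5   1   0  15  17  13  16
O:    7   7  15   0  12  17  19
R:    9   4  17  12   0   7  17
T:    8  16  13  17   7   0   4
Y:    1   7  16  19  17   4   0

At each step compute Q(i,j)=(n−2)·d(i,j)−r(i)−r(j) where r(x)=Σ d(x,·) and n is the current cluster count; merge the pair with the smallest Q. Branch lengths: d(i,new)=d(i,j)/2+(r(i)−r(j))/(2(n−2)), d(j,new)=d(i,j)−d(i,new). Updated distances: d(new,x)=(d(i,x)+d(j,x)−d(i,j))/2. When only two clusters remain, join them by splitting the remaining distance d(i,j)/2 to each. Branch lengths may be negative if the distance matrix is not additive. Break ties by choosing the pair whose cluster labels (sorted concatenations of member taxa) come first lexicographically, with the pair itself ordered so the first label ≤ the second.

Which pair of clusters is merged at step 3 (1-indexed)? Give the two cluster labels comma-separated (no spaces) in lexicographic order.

iteration 1: select T,Y (d=4, Q=-109); attach at lengths (21/10, 19/10); label the merged cluster TY
  updated: d(A,TY)=5/2, d(F,TY)=19/2, d(J,TY)=25/2, d(O,TY)=16, d(R,TY)=10
iteration 2: select F,J (d=1, Q=-72); attach at lengths (-21/8, 29/8); label the merged cluster FJ
  updated: d(A,FJ)=4, d(FJ,O)=21/2, d(FJ,R)=10, d(FJ,TY)=21/2
iteration 3: select A,TY (d=5/2, Q=-54); attach at lengths (-3/2, 4); label the merged cluster ATY
  updated: d(ATY,FJ)=6, d(ATY,O)=41/4, d(ATY,R)=33/4
iteration 4: select ATY,FJ (d=6, Q=-39); attach at lengths (5/2, 7/2); label the merged cluster AFJTY
  updated: d(AFJTY,O)=59/8, d(AFJTY,R)=49/8
iteration 5: select AFJTY,O (d=59/8, Q=-51/2); attach at lengths (3/4, 53/8); label the merged cluster AFJOTY
  updated: d(AFJOTY,R)=43/8
iteration 6: select AFJOTY,R (d=43/8); attach at lengths (43/16, 43/16); label the merged cluster AFJORTY
final tree: ((((A:-3/2,(T:21/10,Y:19/10):4):5/2,(F:-21/8,J:29/8):7/2):3/4,O:53/8):43/16,R:43/16)
total length: 105/4

A,TY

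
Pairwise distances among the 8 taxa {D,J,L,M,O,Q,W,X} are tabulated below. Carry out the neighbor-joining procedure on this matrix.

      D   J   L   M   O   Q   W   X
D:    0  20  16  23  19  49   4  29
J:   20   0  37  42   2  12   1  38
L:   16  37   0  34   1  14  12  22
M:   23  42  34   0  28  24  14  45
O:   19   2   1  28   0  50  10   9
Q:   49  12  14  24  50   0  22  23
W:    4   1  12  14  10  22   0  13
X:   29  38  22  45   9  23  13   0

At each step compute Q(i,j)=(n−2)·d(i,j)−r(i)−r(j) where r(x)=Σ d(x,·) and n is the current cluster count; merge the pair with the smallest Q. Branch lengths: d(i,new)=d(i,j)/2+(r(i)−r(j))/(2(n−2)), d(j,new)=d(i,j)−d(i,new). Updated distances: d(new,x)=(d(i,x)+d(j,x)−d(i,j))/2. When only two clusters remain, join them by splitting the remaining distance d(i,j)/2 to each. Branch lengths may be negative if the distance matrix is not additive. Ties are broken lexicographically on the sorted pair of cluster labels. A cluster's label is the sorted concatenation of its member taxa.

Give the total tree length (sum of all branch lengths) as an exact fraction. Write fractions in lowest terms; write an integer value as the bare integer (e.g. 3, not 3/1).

2121/32

step 1: merge (J,Q) at d=12, Q=-274; branch lengths J→5/2, Q→19/2; new cluster JQ
  updated: d(D,JQ)=57/2, d(JQ,L)=39/2, d(JQ,M)=27, d(JQ,O)=20, d(JQ,W)=11/2, d(JQ,X)=49/2
step 2: merge (L,O) at d=1, Q=-373/2; branch lengths L→9/4, O→-5/4; new cluster LO
  updated: d(D,LO)=17, d(JQ,LO)=77/4, d(LO,M)=61/2, d(LO,W)=21/2, d(LO,X)=15
step 3: merge (LO,X) at d=15, Q=-635/4; branch lengths LO→103/32, X→377/32; new cluster LOX
  updated: d(D,LOX)=31/2, d(JQ,LOX)=115/8, d(LOX,M)=121/4, d(LOX,W)=17/4
step 4: merge (JQ,LOX) at d=115/8, Q=-773/8; branch lengths JQ→433/48, LOX→257/48; new cluster JLOQX
  updated: d(D,JLOQX)=237/16, d(JLOQX,M)=343/16, d(JLOQX,W)=-37/16
step 5: merge (D,M) at d=23, Q=-217/4; branch lengths D→235/32, M→501/32; new cluster DM
  updated: d(DM,JLOQX)=53/8, d(DM,W)=-5/2
step 6: merge (DM,JLOQX) at d=53/8, Q=-29/16; branch lengths DM→103/32, JLOQX→109/32; new cluster DJLMOQX
  updated: d(DJLMOQX,W)=-183/32
step 7: merge (DJLMOQX,W) at d=-183/32; branch lengths DJLMOQX→-183/64, W→-183/64; new cluster DJLMOQWX
final tree: (((D:235/32,M:501/32):103/32,((J:5/2,Q:19/2):433/48,((L:9/4,O:-5/4):103/32,X:377/32):257/48):109/32):-183/64,W:-183/64)
total length: 2121/32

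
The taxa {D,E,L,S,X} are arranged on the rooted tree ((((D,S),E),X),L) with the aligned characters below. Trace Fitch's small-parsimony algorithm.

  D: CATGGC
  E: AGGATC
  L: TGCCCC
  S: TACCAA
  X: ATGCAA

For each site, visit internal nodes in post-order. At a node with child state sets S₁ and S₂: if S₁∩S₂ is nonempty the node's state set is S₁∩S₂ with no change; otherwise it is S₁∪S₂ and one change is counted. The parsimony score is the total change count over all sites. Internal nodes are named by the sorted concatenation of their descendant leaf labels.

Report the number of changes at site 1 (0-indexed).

2

site 0, node DS: D={C} ∪ S={T} → {C,T} (+1)
site 0, node DES: DS={C,T} ∪ E={A} → {A,C,T} (+1)
site 0, node DESX: DES={A,C,T} ∩ X={A} → {A} (+0)
site 0, node DELSX: DESX={A} ∪ L={T} → {A,T} (+1)
site 1, node DS: D={A} ∩ S={A} → {A} (+0)
site 1, node DES: DS={A} ∪ E={G} → {A,G} (+1)
site 1, node DESX: DES={A,G} ∪ X={T} → {A,G,T} (+1)
site 1, node DELSX: DESX={A,G,T} ∩ L={G} → {G} (+0)
site 2, node DS: D={T} ∪ S={C} → {C,T} (+1)
site 2, node DES: DS={C,T} ∪ E={G} → {C,G,T} (+1)
site 2, node DESX: DES={C,G,T} ∩ X={G} → {G} (+0)
site 2, node DELSX: DESX={G} ∪ L={C} → {C,G} (+1)
site 3, node DS: D={G} ∪ S={C} → {C,G} (+1)
site 3, node DES: DS={C,G} ∪ E={A} → {A,C,G} (+1)
site 3, node DESX: DES={A,C,G} ∩ X={C} → {C} (+0)
site 3, node DELSX: DESX={C} ∩ L={C} → {C} (+0)
site 4, node DS: D={G} ∪ S={A} → {A,G} (+1)
site 4, node DES: DS={A,G} ∪ E={T} → {A,G,T} (+1)
site 4, node DESX: DES={A,G,T} ∩ X={A} → {A} (+0)
site 4, node DELSX: DESX={A} ∪ L={C} → {A,C} (+1)
site 5, node DS: D={C} ∪ S={A} → {A,C} (+1)
site 5, node DES: DS={A,C} ∩ E={C} → {C} (+0)
site 5, node DESX: DES={C} ∪ X={A} → {A,C} (+1)
site 5, node DELSX: DESX={A,C} ∩ L={C} → {C} (+0)
per-site changes: [3, 2, 3, 2, 3, 2]; total = 15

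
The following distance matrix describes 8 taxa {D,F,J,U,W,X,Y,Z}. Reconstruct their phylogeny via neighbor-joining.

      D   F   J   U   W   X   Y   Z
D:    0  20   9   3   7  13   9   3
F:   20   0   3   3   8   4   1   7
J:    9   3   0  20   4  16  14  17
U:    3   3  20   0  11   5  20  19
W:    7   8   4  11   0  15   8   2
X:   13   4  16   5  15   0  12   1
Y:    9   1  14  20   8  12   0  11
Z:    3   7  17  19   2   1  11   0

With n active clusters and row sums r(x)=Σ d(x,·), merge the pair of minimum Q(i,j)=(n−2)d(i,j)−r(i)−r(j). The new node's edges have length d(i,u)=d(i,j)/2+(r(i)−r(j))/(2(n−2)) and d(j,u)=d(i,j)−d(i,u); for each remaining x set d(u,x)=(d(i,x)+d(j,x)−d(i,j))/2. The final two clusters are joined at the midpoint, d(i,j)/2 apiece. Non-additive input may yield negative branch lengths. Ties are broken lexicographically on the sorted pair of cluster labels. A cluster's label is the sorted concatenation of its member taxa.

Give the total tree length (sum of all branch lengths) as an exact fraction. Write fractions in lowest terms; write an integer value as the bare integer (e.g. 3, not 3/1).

iteration 1: select D,U (d=3, Q=-127); attach at lengths (1/12, 35/12); label the merged cluster DU
  updated: d(DU,F)=10, d(DU,J)=13, d(DU,W)=15/2, d(DU,X)=15/2, d(DU,Y)=13, d(DU,Z)=19/2
iteration 2: select X,Z (d=1, Q=-98); attach at lengths (13/10, -3/10); label the merged cluster XZ
  updated: d(DU,XZ)=8, d(F,XZ)=5, d(J,XZ)=16, d(W,XZ)=8, d(XZ,Y)=11
iteration 3: select F,Y (d=1, Q=-70); attach at lengths (-2, 3); label the merged cluster FY
  updated: d(DU,FY)=11, d(FY,J)=8, d(FY,W)=15/2, d(FY,XZ)=15/2
iteration 4: select J,W (d=4, Q=-56); attach at lengths (13/3, -1/3); label the merged cluster JW
  updated: d(DU,JW)=33/4, d(FY,JW)=23/4, d(JW,XZ)=10
iteration 5: select DU,XZ (d=8, Q=-147/4); attach at lengths (71/16, 57/16); label the merged cluster DUXZ
  updated: d(DUXZ,FY)=21/4, d(DUXZ,JW)=41/8
iteration 6: select DUXZ,FY (d=21/4, Q=-129/8); attach at lengths (37/16, 47/16); label the merged cluster DFUXYZ
  updated: d(DFUXYZ,JW)=45/16
iteration 7: select DFUXYZ,JW (d=45/16); attach at lengths (45/32, 45/32); label the merged cluster DFJUWXYZ
final tree: ((((D:1/12,U:35/12):71/16,(X:13/10,Z:-3/10):57/16):37/16,(F:-2,Y:3):47/16):45/32,(J:13/3,W:-1/3):45/32)
total length: 401/16

401/16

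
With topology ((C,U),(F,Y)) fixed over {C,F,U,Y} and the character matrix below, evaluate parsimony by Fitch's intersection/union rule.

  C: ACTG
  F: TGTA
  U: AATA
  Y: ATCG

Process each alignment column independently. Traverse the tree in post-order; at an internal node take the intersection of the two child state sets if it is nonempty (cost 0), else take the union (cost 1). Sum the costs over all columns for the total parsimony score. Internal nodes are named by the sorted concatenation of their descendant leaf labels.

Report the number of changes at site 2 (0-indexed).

CU@0: {A} ∩ {A} = {A} (intersection, +0)
FY@0: {T} ∪ {A} = {A,T} (union, +1)
CFUY@0: {A} ∩ {A,T} = {A} (intersection, +0)
CU@1: {C} ∪ {A} = {A,C} (union, +1)
FY@1: {G} ∪ {T} = {G,T} (union, +1)
CFUY@1: {A,C} ∪ {G,T} = {A,C,G,T} (union, +1)
CU@2: {T} ∩ {T} = {T} (intersection, +0)
FY@2: {T} ∪ {C} = {C,T} (union, +1)
CFUY@2: {T} ∩ {C,T} = {T} (intersection, +0)
CU@3: {G} ∪ {A} = {A,G} (union, +1)
FY@3: {A} ∪ {G} = {A,G} (union, +1)
CFUY@3: {A,G} ∩ {A,G} = {A,G} (intersection, +0)
per-site changes: [1, 3, 1, 2]; total = 7

1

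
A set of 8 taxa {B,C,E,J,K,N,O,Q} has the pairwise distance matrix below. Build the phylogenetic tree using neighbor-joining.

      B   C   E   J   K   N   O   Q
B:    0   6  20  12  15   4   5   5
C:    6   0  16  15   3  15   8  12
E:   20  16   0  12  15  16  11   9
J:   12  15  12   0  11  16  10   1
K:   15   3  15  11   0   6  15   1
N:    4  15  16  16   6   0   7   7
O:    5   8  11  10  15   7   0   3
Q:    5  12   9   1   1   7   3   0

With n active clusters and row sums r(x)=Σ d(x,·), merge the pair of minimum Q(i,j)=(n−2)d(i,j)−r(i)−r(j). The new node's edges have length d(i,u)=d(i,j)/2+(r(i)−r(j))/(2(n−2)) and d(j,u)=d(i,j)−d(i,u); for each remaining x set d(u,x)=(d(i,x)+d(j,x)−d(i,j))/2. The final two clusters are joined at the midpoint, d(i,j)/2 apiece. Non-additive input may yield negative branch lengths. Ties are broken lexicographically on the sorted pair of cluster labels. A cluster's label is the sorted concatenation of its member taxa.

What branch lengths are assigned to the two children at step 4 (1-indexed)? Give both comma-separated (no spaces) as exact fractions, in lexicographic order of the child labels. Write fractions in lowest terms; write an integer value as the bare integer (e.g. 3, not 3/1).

10/3,-7/3

iteration 1: select C,K (d=3, Q=-123); attach at lengths (9/4, 3/4); label the merged cluster CK
  updated: d(B,CK)=9, d(CK,E)=14, d(CK,J)=23/2, d(CK,N)=9, d(CK,O)=10, d(CK,Q)=5
iteration 2: select B,N (d=4, Q=-94); attach at lengths (8/5, 12/5); label the merged cluster BN
  updated: d(BN,CK)=7, d(BN,E)=16, d(BN,J)=12, d(BN,O)=4, d(BN,Q)=4
iteration 3: select BN,O (d=4, Q=-65); attach at lengths (21/8, 11/8); label the merged cluster BNO
  updated: d(BNO,CK)=13/2, d(BNO,E)=23/2, d(BNO,J)=9, d(BNO,Q)=3/2
iteration 4: select J,Q (d=1, Q=-47); attach at lengths (10/3, -7/3); label the merged cluster JQ
  updated: d(BNO,JQ)=19/4, d(CK,JQ)=31/4, d(E,JQ)=10
iteration 5: select BNO,CK (d=13/2, Q=-38); attach at lengths (15/8, 37/8); label the merged cluster BCKNO
  updated: d(BCKNO,E)=19/2, d(BCKNO,JQ)=3
iteration 6: select BCKNO,E (d=19/2, Q=-45/2); attach at lengths (5/4, 33/4); label the merged cluster BCEKNO
  updated: d(BCEKNO,JQ)=7/4
iteration 7: select BCEKNO,JQ (d=7/4); attach at lengths (7/8, 7/8); label the merged cluster BCEJKNOQ
final tree: (((((B:8/5,N:12/5):21/8,O:11/8):15/8,(C:9/4,K:3/4):37/8):5/4,E:33/4):7/8,(J:10/3,Q:-7/3):7/8)
total length: 119/4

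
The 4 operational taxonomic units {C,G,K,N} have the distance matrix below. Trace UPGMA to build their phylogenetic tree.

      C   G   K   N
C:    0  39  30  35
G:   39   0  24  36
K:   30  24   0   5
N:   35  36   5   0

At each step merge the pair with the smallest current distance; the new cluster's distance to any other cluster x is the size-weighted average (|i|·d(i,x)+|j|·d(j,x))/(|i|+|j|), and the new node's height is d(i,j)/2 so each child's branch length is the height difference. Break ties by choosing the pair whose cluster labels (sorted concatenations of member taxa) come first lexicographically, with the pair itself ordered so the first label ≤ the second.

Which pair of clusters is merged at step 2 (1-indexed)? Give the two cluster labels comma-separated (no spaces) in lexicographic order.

step 1: merge (K,N) at d=5; branch lengths K→5/2, N→5/2; new cluster KN
  updated: d(C,KN)=65/2, d(G,KN)=30
step 2: merge (G,KN) at d=30; branch lengths G→15, KN→25/2; new cluster GKN
  updated: d(C,GKN)=104/3
step 3: merge (C,GKN) at d=104/3; branch lengths C→52/3, GKN→7/3; new cluster CGKN
final tree: (C:52/3,(G:15,(K:5/2,N:5/2):25/2):7/3)
total length: 313/6

G,KN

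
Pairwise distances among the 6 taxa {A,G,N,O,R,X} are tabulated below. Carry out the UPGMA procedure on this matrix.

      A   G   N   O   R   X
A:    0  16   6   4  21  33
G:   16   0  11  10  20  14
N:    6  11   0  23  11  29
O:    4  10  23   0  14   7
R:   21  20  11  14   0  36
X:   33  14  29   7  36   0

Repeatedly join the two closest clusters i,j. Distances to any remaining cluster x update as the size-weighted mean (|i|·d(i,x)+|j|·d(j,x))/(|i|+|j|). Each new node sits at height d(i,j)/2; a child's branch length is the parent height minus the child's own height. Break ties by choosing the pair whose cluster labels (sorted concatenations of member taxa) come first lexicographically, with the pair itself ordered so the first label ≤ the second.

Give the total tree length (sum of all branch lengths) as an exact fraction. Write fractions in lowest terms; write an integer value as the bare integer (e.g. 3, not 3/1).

1857/40

iteration 1: select A,O (d=4); attach at lengths (2, 2); label the merged cluster AO
  updated: d(AO,G)=13, d(AO,N)=29/2, d(AO,R)=35/2, d(AO,X)=20
iteration 2: select G,N (d=11); attach at lengths (11/2, 11/2); label the merged cluster GN
  updated: d(AO,GN)=55/4, d(GN,R)=31/2, d(GN,X)=43/2
iteration 3: select AO,GN (d=55/4); attach at lengths (39/8, 11/8); label the merged cluster AGNO
  updated: d(AGNO,R)=33/2, d(AGNO,X)=83/4
iteration 4: select AGNO,R (d=33/2); attach at lengths (11/8, 33/4); label the merged cluster AGNOR
  updated: d(AGNOR,X)=119/5
iteration 5: select AGNOR,X (d=119/5); attach at lengths (73/20, 119/10); label the merged cluster AGNORX
final tree: ((((A:2,O:2):39/8,(G:11/2,N:11/2):11/8):11/8,R:33/4):73/20,X:119/10)
total length: 1857/40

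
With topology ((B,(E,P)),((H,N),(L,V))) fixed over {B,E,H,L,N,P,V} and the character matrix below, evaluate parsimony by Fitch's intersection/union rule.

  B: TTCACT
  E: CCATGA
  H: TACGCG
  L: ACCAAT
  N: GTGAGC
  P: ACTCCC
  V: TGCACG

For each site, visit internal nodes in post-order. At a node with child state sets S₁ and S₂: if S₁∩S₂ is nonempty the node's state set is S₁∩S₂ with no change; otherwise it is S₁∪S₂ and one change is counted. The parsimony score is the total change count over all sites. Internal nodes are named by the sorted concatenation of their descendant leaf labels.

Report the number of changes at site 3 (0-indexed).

[col 0] EP: children E:{C}, P:{A} ∪→ {A,C}; cost 1
[col 0] BEP: children B:{T}, EP:{A,C} ∪→ {A,C,T}; cost 1
[col 0] HN: children H:{T}, N:{G} ∪→ {G,T}; cost 1
[col 0] LV: children L:{A}, V:{T} ∪→ {A,T}; cost 1
[col 0] HLNV: children HN:{G,T}, LV:{A,T} ∩→ {T}; cost 0
[col 0] BEHLNPV: children BEP:{A,C,T}, HLNV:{T} ∩→ {T}; cost 0
[col 1] EP: children E:{C}, P:{C} ∩→ {C}; cost 0
[col 1] BEP: children B:{T}, EP:{C} ∪→ {C,T}; cost 1
[col 1] HN: children H:{A}, N:{T} ∪→ {A,T}; cost 1
[col 1] LV: children L:{C}, V:{G} ∪→ {C,G}; cost 1
[col 1] HLNV: children HN:{A,T}, LV:{C,G} ∪→ {A,C,G,T}; cost 1
[col 1] BEHLNPV: children BEP:{C,T}, HLNV:{A,C,G,T} ∩→ {C,T}; cost 0
[col 2] EP: children E:{A}, P:{T} ∪→ {A,T}; cost 1
[col 2] BEP: children B:{C}, EP:{A,T} ∪→ {A,C,T}; cost 1
[col 2] HN: children H:{C}, N:{G} ∪→ {C,G}; cost 1
[col 2] LV: children L:{C}, V:{C} ∩→ {C}; cost 0
[col 2] HLNV: children HN:{C,G}, LV:{C} ∩→ {C}; cost 0
[col 2] BEHLNPV: children BEP:{A,C,T}, HLNV:{C} ∩→ {C}; cost 0
[col 3] EP: children E:{T}, P:{C} ∪→ {C,T}; cost 1
[col 3] BEP: children B:{A}, EP:{C,T} ∪→ {A,C,T}; cost 1
[col 3] HN: children H:{G}, N:{A} ∪→ {A,G}; cost 1
[col 3] LV: children L:{A}, V:{A} ∩→ {A}; cost 0
[col 3] HLNV: children HN:{A,G}, LV:{A} ∩→ {A}; cost 0
[col 3] BEHLNPV: children BEP:{A,C,T}, HLNV:{A} ∩→ {A}; cost 0
[col 4] EP: children E:{G}, P:{C} ∪→ {C,G}; cost 1
[col 4] BEP: children B:{C}, EP:{C,G} ∩→ {C}; cost 0
[col 4] HN: children H:{C}, N:{G} ∪→ {C,G}; cost 1
[col 4] LV: children L:{A}, V:{C} ∪→ {A,C}; cost 1
[col 4] HLNV: children HN:{C,G}, LV:{A,C} ∩→ {C}; cost 0
[col 4] BEHLNPV: children BEP:{C}, HLNV:{C} ∩→ {C}; cost 0
[col 5] EP: children E:{A}, P:{C} ∪→ {A,C}; cost 1
[col 5] BEP: children B:{T}, EP:{A,C} ∪→ {A,C,T}; cost 1
[col 5] HN: children H:{G}, N:{C} ∪→ {C,G}; cost 1
[col 5] LV: children L:{T}, V:{G} ∪→ {G,T}; cost 1
[col 5] HLNV: children HN:{C,G}, LV:{G,T} ∩→ {G}; cost 0
[col 5] BEHLNPV: children BEP:{A,C,T}, HLNV:{G} ∪→ {A,C,G,T}; cost 1
per-site changes: [4, 4, 3, 3, 3, 5]; total = 22

3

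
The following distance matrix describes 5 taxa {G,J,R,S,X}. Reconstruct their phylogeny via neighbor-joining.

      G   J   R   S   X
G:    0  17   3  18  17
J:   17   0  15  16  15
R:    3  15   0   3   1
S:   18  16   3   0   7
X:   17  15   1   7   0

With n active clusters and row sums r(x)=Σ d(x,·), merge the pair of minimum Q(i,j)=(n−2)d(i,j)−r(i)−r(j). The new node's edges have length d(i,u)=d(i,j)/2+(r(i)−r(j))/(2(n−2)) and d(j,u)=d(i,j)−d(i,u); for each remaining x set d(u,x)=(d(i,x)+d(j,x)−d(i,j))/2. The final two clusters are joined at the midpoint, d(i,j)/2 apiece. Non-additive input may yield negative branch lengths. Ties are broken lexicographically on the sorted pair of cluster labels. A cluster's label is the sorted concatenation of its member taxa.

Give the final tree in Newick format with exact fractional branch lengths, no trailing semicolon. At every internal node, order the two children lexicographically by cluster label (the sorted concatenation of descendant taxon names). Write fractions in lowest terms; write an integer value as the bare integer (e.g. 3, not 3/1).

((((G:7,R:-4):29/8,J:87/8):9/8,S:33/8):23/16,X:23/16)

step 1: merge (G,R) at d=3, Q=-68; branch lengths G→7, R→-4; new cluster GR
  updated: d(GR,J)=29/2, d(GR,S)=9, d(GR,X)=15/2
step 2: merge (GR,J) at d=29/2, Q=-95/2; branch lengths GR→29/8, J→87/8; new cluster GJR
  updated: d(GJR,S)=21/4, d(GJR,X)=4
step 3: merge (GJR,S) at d=21/4, Q=-65/4; branch lengths GJR→9/8, S→33/8; new cluster GJRS
  updated: d(GJRS,X)=23/8
step 4: merge (GJRS,X) at d=23/8; branch lengths GJRS→23/16, X→23/16; new cluster GJRSX
final tree: ((((G:7,R:-4):29/8,J:87/8):9/8,S:33/8):23/16,X:23/16)
total length: 205/8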